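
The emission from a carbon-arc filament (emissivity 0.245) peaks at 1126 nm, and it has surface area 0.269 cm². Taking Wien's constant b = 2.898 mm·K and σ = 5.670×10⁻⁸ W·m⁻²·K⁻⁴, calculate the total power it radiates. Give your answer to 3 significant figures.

Wien's law: T = b/λ_max = 2.898×10⁻³/1.126×10⁻⁶ = 2573.71 K.
Area A = 0.269 cm² = 2.69×10⁻⁵ m².
Then P = εσAT⁴ = 0.245×5.670×10⁻⁸×2.69×10⁻⁵×(2573.71)⁴ = 16.4 W.

P ≈ 16.4 W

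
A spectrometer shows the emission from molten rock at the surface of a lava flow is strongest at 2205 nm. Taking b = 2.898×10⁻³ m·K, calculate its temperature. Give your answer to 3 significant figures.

T ≈ 1.31×10³ K

Wien's law gives T = b/λ_max = (2.898×10⁻³ m·K)/(2.205×10⁻⁶ m) = 1.31×10³ K.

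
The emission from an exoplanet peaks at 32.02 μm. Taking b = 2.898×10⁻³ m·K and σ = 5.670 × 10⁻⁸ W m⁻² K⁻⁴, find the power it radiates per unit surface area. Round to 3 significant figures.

Wien's law: T = b/λ_max = 2.898×10⁻³/3.202×10⁻⁵ = 90.5059 K.
Then I = σT⁴ = 5.670×10⁻⁸×(90.5059)⁴ = 3.80 W/m².

I ≈ 3.80 W/m²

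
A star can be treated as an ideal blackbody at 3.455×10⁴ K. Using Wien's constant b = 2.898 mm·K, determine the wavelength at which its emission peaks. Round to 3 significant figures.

Wien's displacement law: λ_max = b/T = (2.898×10⁻³ m·K)/(3.455×10⁴ K) = 8.388×10⁻⁸ m.
That is 83.9 nm, in the ultraviolet range.

λ_max ≈ 83.9 nm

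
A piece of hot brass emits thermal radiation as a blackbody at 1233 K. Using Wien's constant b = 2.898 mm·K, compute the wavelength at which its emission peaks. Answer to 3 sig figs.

λ_max ≈ 2.35 μm

Wien's displacement law: λ_max = b/T = (2.898×10⁻³ m·K)/(1233 K) = 2.350×10⁻⁶ m.
That is 2.35 μm, in the infrared range.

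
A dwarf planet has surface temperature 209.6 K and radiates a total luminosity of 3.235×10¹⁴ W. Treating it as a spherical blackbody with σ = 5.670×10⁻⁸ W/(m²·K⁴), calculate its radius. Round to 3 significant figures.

R ≈ 4.85×10⁵ m

L = 4πR²σT⁴ ⇒ R = √(L/(4πσT⁴)).
σT⁴ = 109.433 W/m², so R = √(3.235×10¹⁴/(4π×109.433)) = 4.85×10⁵ m.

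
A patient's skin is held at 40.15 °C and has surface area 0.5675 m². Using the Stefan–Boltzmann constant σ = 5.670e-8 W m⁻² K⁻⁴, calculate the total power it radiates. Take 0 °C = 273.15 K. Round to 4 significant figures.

T = 40.15 °C + 273.15 = 313.30 K.
Area A = 0.5675 m².
P = σAT⁴ = 5.670×10⁻⁸ × 0.5675 × (313.30)⁴ = 310.0 W.

P ≈ 310.0 W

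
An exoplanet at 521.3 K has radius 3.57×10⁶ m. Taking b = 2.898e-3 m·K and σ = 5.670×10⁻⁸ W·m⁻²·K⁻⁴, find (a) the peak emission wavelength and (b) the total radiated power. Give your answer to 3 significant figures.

λ_max ≈ 5.56 μm; P ≈ 6.71×10¹⁷ W

(a) λ_max = b/T = 2.898×10⁻³/521.3 = 5.559×10⁻⁶ m = 5.56 μm.
Surface area A = 4πR² = 4π(3.57×10⁶ m)² = 1.60157×10¹⁴ m².
(b) P = σAT⁴ = 5.670×10⁻⁸×1.60157×10¹⁴×(521.3)⁴ = 6.71×10¹⁷ W.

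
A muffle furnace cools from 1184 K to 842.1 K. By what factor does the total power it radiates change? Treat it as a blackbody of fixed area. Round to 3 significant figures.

P₂/P₁ ≈ 0.256

P ∝ T⁴, so P₂/P₁ = (T₂/T₁)⁴ = (842.1/1184)⁴ = (0.711233)⁴ = 0.256.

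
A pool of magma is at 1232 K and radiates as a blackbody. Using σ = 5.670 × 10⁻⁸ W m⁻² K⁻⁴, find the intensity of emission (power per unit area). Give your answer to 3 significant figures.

Stefan–Boltzmann: I = σT⁴ = 5.670×10⁻⁸ × (1232)⁴ = 1.31×10⁵ W/m².

I ≈ 1.31×10⁵ W/m²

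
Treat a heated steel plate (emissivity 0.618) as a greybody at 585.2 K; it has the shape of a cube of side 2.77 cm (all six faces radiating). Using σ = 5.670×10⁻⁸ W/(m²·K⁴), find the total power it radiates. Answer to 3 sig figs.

P ≈ 18.9 W

Area A = 6s² = 6×(0.0277 m)² = 4.60374×10⁻³ m².
P = εσAT⁴ = 0.618 × 5.670×10⁻⁸ × 4.60374×10⁻³ × (585.2)⁴ = 18.9 W.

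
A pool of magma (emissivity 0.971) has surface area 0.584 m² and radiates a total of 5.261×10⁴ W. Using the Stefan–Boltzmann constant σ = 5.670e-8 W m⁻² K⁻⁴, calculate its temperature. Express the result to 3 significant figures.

Area A = 0.584 m².
P = εσAT⁴ ⇒ T = (P/(εσA))^(1/4) = (5.261×10⁴/(0.971×5.670×10⁻⁸×0.584))^(1/4) = 1.13×10³ K.

T ≈ 1.13×10³ K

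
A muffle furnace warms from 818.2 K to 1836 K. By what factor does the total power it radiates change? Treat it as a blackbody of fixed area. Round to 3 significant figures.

P ∝ T⁴, so P₂/P₁ = (T₂/T₁)⁴ = (1836/818.2)⁴ = (2.24395)⁴ = 25.4.

P₂/P₁ ≈ 25.4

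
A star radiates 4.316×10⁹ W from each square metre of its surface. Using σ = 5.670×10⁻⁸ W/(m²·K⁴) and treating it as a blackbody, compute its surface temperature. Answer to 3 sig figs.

T ≈ 1.66×10⁴ K

I = σT⁴, so T = (I/σ)^(1/4) = (4.316×10⁹/(5.670×10⁻⁸))^(1/4) = 1.66×10⁴ K.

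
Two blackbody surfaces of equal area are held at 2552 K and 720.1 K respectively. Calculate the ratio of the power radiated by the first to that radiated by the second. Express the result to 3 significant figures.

P₁/P₂ ≈ 158

With equal areas, P₁/P₂ = (T₁/T₂)⁴ = (2552/720.1)⁴ = 158.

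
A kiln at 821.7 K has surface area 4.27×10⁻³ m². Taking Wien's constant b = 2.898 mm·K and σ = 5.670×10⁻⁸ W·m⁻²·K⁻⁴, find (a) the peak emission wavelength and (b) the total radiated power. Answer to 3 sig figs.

λ_max ≈ 3.53 μm; P ≈ 110 W

(a) λ_max = b/T = 2.898×10⁻³/821.7 = 3.527×10⁻⁶ m = 3.53 μm.
Area A = 4.27×10⁻³ m².
(b) P = σAT⁴ = 5.670×10⁻⁸×4.27×10⁻³×(821.7)⁴ = 110 W.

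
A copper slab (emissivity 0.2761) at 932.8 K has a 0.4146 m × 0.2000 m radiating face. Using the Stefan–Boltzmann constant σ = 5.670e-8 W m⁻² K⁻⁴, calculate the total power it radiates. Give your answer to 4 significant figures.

Area A = 0.4146 × 0.2000 = 0.08292 m².
P = εσAT⁴ = 0.2761 × 5.670×10⁻⁸ × 0.08292 × (932.8)⁴ = 982.8 W.

P ≈ 982.8 W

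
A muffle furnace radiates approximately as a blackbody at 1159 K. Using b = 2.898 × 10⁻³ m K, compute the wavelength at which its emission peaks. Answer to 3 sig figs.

λ_max ≈ 2.50 μm

Wien's displacement law: λ_max = b/T = (2.898×10⁻³ m·K)/(1159 K) = 2.500×10⁻⁶ m.
That is 2.50 μm, in the infrared range.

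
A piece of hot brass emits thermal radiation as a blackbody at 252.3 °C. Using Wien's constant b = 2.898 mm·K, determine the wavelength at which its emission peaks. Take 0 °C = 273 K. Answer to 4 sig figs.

λ_max ≈ 5.517 μm

T = 252.3 °C + 273 = 525.3 K.
Wien's displacement law: λ_max = b/T = (2.898×10⁻³ m·K)/(525.3 K) = 5.5168×10⁻⁶ m.
That is 5.517 μm, in the infrared range.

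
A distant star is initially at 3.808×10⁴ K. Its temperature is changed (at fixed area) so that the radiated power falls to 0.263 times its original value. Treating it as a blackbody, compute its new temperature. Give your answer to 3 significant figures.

T₂ ≈ 2.73×10⁴ K

P ∝ T⁴, so T₂/T₁ = (P₂/P₁)^(1/4) = (0.263)^(1/4) = 0.716125.
T₂ = 3.808×10⁴ × 0.716125 = 2.73×10⁴ K.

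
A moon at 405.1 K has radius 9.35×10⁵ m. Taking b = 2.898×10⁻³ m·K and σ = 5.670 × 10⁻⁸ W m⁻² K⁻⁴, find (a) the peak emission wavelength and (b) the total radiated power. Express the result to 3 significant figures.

(a) λ_max = b/T = 2.898×10⁻³/405.1 = 7.154×10⁻⁶ m = 7.15 μm.
Surface area A = 4πR² = 4π(9.35×10⁵ m)² = 1.09858×10¹³ m².
(b) P = σAT⁴ = 5.670×10⁻⁸×1.09858×10¹³×(405.1)⁴ = 1.68×10¹⁶ W.

λ_max ≈ 7.15 μm; P ≈ 1.68×10¹⁶ W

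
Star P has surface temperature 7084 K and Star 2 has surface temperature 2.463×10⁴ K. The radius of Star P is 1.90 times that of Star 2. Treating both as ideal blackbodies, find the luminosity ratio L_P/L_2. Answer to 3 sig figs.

L ∝ R²T⁴, so L_P/L_2 = (R_P/R_2)²(T_P/T_2)⁴ = (1.90)² × (7084/2.463×10⁴)⁴ = 3.61 × 6.84316×10⁻³ = 0.0247.

L_P/L_2 ≈ 0.0247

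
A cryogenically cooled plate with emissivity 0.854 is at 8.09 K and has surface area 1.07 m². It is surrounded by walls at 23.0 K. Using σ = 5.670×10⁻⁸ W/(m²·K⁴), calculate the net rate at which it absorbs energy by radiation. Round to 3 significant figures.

Net gain ≈ 0.0143 W

Area A = 1.07 m².
Net radiated power P_net = εσA(T⁴ − T₀⁴) = 0.854×5.670×10⁻⁸×1.07×(8.09⁴ − 23.0⁴).
T⁴ − T₀⁴ = 4283.45 − 2.79841×10⁵ = -2.75558×10⁵ K⁴, so P_net = -0.0143 W — negative, meaning a net gain of 0.0143 W.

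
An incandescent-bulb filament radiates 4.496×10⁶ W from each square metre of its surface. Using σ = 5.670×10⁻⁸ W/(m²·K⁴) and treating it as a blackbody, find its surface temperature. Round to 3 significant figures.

I = σT⁴, so T = (I/σ)^(1/4) = (4.496×10⁶/(5.670×10⁻⁸))^(1/4) = 2.98×10³ K.

T ≈ 2.98×10³ K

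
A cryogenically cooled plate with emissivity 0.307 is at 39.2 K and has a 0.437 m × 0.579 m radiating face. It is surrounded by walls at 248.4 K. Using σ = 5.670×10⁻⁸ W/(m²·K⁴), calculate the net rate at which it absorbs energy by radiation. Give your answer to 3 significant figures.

Area A = 0.437 × 0.579 = 0.253023 m².
Net radiated power P_net = εσA(T⁴ − T₀⁴) = 0.307×5.670×10⁻⁸×0.253023×(39.2⁴ − 248.4⁴).
T⁴ − T₀⁴ = 2.36126×10⁶ − 3.80721×10⁹ = -3.80485×10⁹ K⁴, so P_net = -16.8 W — negative, meaning a net gain of 16.8 W.

Net gain ≈ 16.8 W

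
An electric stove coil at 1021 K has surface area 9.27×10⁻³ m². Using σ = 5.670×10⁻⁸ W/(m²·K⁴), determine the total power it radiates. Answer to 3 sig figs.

P ≈ 571 W

Area A = 9.27×10⁻³ m².
P = σAT⁴ = 5.670×10⁻⁸ × 9.27×10⁻³ × (1021)⁴ = 571 W.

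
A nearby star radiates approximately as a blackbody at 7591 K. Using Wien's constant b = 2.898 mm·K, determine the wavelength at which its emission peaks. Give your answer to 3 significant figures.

Wien's displacement law: λ_max = b/T = (2.898×10⁻³ m·K)/(7591 K) = 3.818×10⁻⁷ m.
That is 0.382 μm, in the visible range.

λ_max ≈ 0.382 μm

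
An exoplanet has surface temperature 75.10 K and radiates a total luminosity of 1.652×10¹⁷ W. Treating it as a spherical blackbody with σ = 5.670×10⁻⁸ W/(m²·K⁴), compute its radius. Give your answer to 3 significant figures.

R ≈ 8.54×10⁷ m

L = 4πR²σT⁴ ⇒ R = √(L/(4πσT⁴)).
σT⁴ = 1.80361 W/m², so R = √(1.652×10¹⁷/(4π×1.80361)) = 8.54×10⁷ m.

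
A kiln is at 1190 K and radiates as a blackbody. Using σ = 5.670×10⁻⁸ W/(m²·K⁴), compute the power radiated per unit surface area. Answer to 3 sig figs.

Stefan–Boltzmann: I = σT⁴ = 5.670×10⁻⁸ × (1190)⁴ = 1.14×10⁵ W/m².

I ≈ 1.14×10⁵ W/m²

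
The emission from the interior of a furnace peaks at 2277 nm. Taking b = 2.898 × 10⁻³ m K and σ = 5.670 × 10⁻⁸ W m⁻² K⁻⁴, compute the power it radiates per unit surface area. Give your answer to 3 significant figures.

I ≈ 1.49×10⁵ W/m²

Wien's law: T = b/λ_max = 2.898×10⁻³/2.277×10⁻⁶ = 1272.73 K.
Then I = σT⁴ = 5.670×10⁻⁸×(1272.73)⁴ = 1.49×10⁵ W/m².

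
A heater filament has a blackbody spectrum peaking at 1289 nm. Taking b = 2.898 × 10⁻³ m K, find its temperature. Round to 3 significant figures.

Wien's law gives T = b/λ_max = (2.898×10⁻³ m·K)/(1.289×10⁻⁶ m) = 2.25×10³ K.

T ≈ 2.25×10³ K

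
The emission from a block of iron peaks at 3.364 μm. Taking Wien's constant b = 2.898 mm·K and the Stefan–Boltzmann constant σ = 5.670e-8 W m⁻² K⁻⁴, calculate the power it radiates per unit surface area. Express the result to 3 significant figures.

Wien's law: T = b/λ_max = 2.898×10⁻³/3.364×10⁻⁶ = 861.474 K.
Then I = σT⁴ = 5.670×10⁻⁸×(861.474)⁴ = 3.12×10⁴ W/m².

I ≈ 3.12×10⁴ W/m²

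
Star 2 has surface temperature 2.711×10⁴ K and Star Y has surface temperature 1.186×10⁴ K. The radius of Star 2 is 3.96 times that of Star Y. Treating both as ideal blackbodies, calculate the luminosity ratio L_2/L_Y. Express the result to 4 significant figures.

L_2/L_Y ≈ 428.1

L ∝ R²T⁴, so L_2/L_Y = (R_2/R_Y)²(T_2/T_Y)⁴ = (3.96)² × (2.711×10⁴/1.186×10⁴)⁴ = 15.6816 × 27.3010 = 428.1.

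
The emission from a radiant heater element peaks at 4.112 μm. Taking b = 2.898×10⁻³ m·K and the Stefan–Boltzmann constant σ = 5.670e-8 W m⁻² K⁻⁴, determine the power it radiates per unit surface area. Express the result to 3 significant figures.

I ≈ 1.40×10⁴ W/m²

Wien's law: T = b/λ_max = 2.898×10⁻³/4.112×10⁻⁶ = 704.767 K.
Then I = σT⁴ = 5.670×10⁻⁸×(704.767)⁴ = 1.40×10⁴ W/m².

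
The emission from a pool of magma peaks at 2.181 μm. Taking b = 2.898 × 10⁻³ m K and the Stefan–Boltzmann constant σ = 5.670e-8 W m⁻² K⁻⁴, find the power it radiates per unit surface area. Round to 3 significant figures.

I ≈ 1.77×10⁵ W/m²

Wien's law: T = b/λ_max = 2.898×10⁻³/2.181×10⁻⁶ = 1328.75 K.
Then I = σT⁴ = 5.670×10⁻⁸×(1328.75)⁴ = 1.77×10⁵ W/m².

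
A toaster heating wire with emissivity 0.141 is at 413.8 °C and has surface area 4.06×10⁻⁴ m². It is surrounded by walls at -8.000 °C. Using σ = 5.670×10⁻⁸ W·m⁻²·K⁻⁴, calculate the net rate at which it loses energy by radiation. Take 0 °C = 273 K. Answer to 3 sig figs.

Net loss ≈ 0.706 W

T = 413.8 °C + 273 = 686.8 K.
Surroundings: T = -8.000 °C + 273 = 265.000 K.
Area A = 4.06×10⁻⁴ m².
Net radiated power P_net = εσA(T⁴ − T₀⁴) = 0.141×5.670×10⁻⁸×4.06×10⁻⁴×(686.8⁴ − 265.000⁴).
T⁴ − T₀⁴ = 2.22495×10¹¹ − 4.93155×10⁹ = 2.17563×10¹¹ K⁴, so P_net = 0.706 W.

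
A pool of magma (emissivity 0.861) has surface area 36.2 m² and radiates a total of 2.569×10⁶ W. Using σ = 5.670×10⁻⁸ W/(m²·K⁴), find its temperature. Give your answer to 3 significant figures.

Area A = 36.2 m².
P = εσAT⁴ ⇒ T = (P/(εσA))^(1/4) = (2.569×10⁶/(0.861×5.670×10⁻⁸×36.2))^(1/4) = 1.10×10³ K.

T ≈ 1.10×10³ K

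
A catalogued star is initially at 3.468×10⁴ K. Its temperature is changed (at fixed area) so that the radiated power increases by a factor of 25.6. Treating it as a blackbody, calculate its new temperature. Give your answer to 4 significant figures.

T₂ ≈ 7.801×10⁴ K

P ∝ T⁴, so T₂/T₁ = (P₂/P₁)^(1/4) = (25.6)^(1/4) = 2.24937.
T₂ = 3.468×10⁴ × 2.24937 = 7.801×10⁴ K.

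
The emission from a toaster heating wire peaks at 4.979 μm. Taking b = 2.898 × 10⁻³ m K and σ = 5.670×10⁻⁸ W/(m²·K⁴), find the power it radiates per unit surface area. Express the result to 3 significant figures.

I ≈ 6.51×10³ W/m²

Wien's law: T = b/λ_max = 2.898×10⁻³/4.979×10⁻⁶ = 582.045 K.
Then I = σT⁴ = 5.670×10⁻⁸×(582.045)⁴ = 6.51×10³ W/m².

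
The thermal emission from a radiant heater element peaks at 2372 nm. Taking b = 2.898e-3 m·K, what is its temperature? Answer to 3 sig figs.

Wien's law gives T = b/λ_max = (2.898×10⁻³ m·K)/(2.372×10⁻⁶ m) = 1.22×10³ K.

T ≈ 1.22×10³ K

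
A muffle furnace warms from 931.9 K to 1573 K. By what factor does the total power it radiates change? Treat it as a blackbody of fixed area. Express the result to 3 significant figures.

P ∝ T⁴, so P₂/P₁ = (T₂/T₁)⁴ = (1573/931.9)⁴ = (1.68795)⁴ = 8.12.

P₂/P₁ ≈ 8.12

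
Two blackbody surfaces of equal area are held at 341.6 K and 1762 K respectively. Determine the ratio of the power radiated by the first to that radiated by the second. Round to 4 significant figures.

With equal areas, P₁/P₂ = (T₁/T₂)⁴ = (341.6/1762)⁴ = 1.413×10⁻³.

P₁/P₂ ≈ 1.413×10⁻³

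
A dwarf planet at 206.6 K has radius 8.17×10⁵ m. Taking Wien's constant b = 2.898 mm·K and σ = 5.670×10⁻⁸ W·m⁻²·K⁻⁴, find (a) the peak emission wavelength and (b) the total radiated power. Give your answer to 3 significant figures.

(a) λ_max = b/T = 2.898×10⁻³/206.6 = 1.403×10⁻⁵ m = 14.0 μm.
Surface area A = 4πR² = 4π(8.17×10⁵ m)² = 8.38791×10¹² m².
(b) P = σAT⁴ = 5.670×10⁻⁸×8.38791×10¹²×(206.6)⁴ = 8.66×10¹⁴ W.

λ_max ≈ 14.0 μm; P ≈ 8.66×10¹⁴ W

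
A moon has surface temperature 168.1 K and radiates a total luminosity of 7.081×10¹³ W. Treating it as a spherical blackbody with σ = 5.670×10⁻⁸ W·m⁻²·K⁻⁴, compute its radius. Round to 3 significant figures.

L = 4πR²σT⁴ ⇒ R = √(L/(4πσT⁴)).
σT⁴ = 45.2745 W/m², so R = √(7.081×10¹³/(4π×45.2745)) = 3.53×10⁵ m.

R ≈ 3.53×10⁵ m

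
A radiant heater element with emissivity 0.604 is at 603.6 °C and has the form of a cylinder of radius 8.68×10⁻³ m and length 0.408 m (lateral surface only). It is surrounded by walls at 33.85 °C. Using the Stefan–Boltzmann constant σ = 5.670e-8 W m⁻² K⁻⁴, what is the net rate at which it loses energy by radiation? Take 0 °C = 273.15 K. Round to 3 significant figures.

Net loss ≈ 444 W

T = 603.6 °C + 273.15 = 876.75 K.
Surroundings: T = 33.85 °C + 273.15 = 307.00 K.
Lateral area A = 2πrL = 2π×8.68×10⁻³×0.408 = 0.0222515 m².
Net radiated power P_net = εσA(T⁴ − T₀⁴) = 0.604×5.670×10⁻⁸×0.0222515×(876.75⁴ − 307.00⁴).
T⁴ − T₀⁴ = 5.90885×10¹¹ − 8.88287×10⁹ = 5.82002×10¹¹ K⁴, so P_net = 444 W.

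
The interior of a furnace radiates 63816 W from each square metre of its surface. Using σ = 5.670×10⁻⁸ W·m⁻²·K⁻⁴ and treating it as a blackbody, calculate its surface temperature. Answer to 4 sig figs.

I = σT⁴, so T = (I/σ)^(1/4) = (63816/(5.670×10⁻⁸))^(1/4) = 1030 K.

T ≈ 1030 K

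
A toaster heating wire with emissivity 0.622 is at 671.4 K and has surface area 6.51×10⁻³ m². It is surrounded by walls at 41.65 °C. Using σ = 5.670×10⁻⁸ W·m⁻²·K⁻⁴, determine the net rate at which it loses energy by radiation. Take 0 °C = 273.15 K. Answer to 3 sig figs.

Surroundings: T = 41.65 °C + 273.15 = 314.80 K.
Area A = 6.51×10⁻³ m².
Net radiated power P_net = εσA(T⁴ − T₀⁴) = 0.622×5.670×10⁻⁸×6.51×10⁻³×(671.4⁴ − 314.80⁴).
T⁴ − T₀⁴ = 2.03201×10¹¹ − 9.82062×10⁹ = 1.93380×10¹¹ K⁴, so P_net = 44.4 W.

Net loss ≈ 44.4 W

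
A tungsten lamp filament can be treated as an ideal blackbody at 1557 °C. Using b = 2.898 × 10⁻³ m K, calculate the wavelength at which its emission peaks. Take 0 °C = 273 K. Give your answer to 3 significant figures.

T = 1557 °C + 273 = 1830 K.
Wien's displacement law: λ_max = b/T = (2.898×10⁻³ m·K)/(1830 K) = 1.584×10⁻⁶ m.
That is 1.58×10³ nm, in the infrared range.

λ_max ≈ 1.58×10³ nm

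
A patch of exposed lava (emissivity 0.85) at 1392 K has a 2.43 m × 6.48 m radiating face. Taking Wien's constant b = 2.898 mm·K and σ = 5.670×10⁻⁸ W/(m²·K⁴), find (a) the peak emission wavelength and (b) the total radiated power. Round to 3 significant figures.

λ_max ≈ 2.08 μm; P ≈ 2.85×10⁶ W

(a) λ_max = b/T = 2.898×10⁻³/1392 = 2.082×10⁻⁶ m = 2.08 μm.
Area A = 2.43 × 6.48 = 15.7464 m².
(b) P = εσAT⁴ = 0.85×5.670×10⁻⁸×15.7464×(1392)⁴ = 2.85×10⁶ W.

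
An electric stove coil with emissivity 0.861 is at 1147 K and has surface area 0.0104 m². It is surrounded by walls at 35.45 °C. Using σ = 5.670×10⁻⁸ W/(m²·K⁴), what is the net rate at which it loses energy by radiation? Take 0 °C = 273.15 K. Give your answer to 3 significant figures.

Surroundings: T = 35.45 °C + 273.15 = 308.60 K.
Area A = 0.0104 m².
Net radiated power P_net = εσA(T⁴ − T₀⁴) = 0.861×5.670×10⁻⁸×0.0104×(1147⁴ − 308.60⁴).
T⁴ − T₀⁴ = 1.73083×10¹² − 9.06951×10⁹ = 1.72176×10¹² K⁴, so P_net = 874 W.

Net loss ≈ 874 W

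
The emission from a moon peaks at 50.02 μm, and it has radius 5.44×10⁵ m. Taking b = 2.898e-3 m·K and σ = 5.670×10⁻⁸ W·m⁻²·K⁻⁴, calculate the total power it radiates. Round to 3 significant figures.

Wien's law: T = b/λ_max = 2.898×10⁻³/5.002×10⁻⁵ = 57.9368 K.
Surface area A = 4πR² = 4π(5.44×10⁵ m)² = 3.71884×10¹² m².
Then P = σAT⁴ = 5.670×10⁻⁸×3.71884×10¹²×(57.9368)⁴ = 2.38×10¹² W.

P ≈ 2.38×10¹² W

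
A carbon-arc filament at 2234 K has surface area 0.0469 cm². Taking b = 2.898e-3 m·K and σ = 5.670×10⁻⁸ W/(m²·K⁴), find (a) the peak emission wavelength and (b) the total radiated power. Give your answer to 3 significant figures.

(a) λ_max = b/T = 2.898×10⁻³/2234 = 1.297×10⁻⁶ m = 1.30 μm.
Area A = 0.0469 cm² = 4.69×10⁻⁶ m².
(b) P = σAT⁴ = 5.670×10⁻⁸×4.69×10⁻⁶×(2234)⁴ = 6.62 W.

λ_max ≈ 1.30 μm; P ≈ 6.62 W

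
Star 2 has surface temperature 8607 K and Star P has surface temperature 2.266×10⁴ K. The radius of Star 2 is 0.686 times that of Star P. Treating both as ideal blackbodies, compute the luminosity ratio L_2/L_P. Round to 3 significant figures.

L_2/L_P ≈ 9.80×10⁻³

L ∝ R²T⁴, so L_2/L_P = (R_2/R_P)²(T_2/T_P)⁴ = (0.686)² × (8607/2.266×10⁴)⁴ = 0.470596 × 0.0208146 = 9.80×10⁻³.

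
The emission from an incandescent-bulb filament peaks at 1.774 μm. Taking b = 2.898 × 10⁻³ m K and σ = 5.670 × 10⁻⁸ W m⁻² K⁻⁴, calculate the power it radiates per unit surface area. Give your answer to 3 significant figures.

I ≈ 4.04×10⁵ W/m²

Wien's law: T = b/λ_max = 2.898×10⁻³/1.774×10⁻⁶ = 1633.60 K.
Then I = σT⁴ = 5.670×10⁻⁸×(1633.60)⁴ = 4.04×10⁵ W/m².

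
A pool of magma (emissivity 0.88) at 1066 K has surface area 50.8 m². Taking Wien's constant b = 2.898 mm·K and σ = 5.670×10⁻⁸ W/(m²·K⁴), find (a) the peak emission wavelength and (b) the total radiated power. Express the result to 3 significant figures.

(a) λ_max = b/T = 2.898×10⁻³/1066 = 2.719×10⁻⁶ m = 2.72×10³ nm.
Area A = 50.8 m².
(b) P = εσAT⁴ = 0.88×5.670×10⁻⁸×50.8×(1066)⁴ = 3.27×10⁶ W.

λ_max ≈ 2.72×10³ nm; P ≈ 3.27×10⁶ W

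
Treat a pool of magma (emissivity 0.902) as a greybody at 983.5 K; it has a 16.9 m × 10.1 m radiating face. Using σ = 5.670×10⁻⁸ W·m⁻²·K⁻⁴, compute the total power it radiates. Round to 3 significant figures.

Area A = 16.9 × 10.1 = 170.69 m².
P = εσAT⁴ = 0.902 × 5.670×10⁻⁸ × 170.69 × (983.5)⁴ = 8.17×10⁶ W.

P ≈ 8.17×10⁶ W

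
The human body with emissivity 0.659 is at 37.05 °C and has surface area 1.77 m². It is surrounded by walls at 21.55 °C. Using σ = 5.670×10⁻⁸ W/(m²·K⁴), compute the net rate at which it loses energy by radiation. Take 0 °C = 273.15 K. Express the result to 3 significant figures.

Net loss ≈ 114 W

T = 37.05 °C + 273.15 = 310.20 K.
Surroundings: T = 21.55 °C + 273.15 = 294.70 K.
Area A = 1.77 m².
Net radiated power P_net = εσA(T⁴ − T₀⁴) = 0.659×5.670×10⁻⁸×1.77×(310.20⁴ − 294.70⁴).
T⁴ − T₀⁴ = 9.25907×10⁹ − 7.54259×10⁹ = 1.71648×10⁹ K⁴, so P_net = 114 W.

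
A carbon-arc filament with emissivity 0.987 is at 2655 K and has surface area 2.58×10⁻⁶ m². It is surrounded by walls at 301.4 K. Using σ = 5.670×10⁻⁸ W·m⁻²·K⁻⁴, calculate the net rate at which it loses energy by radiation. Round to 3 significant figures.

Area A = 2.58×10⁻⁶ m².
Net radiated power P_net = εσA(T⁴ − T₀⁴) = 0.987×5.670×10⁻⁸×2.58×10⁻⁶×(2655⁴ − 301.4⁴).
T⁴ − T₀⁴ = 4.96888×10¹³ − 8.25226×10⁹ = 4.96805×10¹³ K⁴, so P_net = 7.17 W.

Net loss ≈ 7.17 W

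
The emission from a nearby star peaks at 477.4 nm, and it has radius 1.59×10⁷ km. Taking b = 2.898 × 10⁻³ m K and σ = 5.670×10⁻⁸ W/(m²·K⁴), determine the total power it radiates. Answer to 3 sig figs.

P ≈ 2.45×10²⁹ W

Wien's law: T = b/λ_max = 2.898×10⁻³/4.774×10⁻⁷ = 6070.38 K.
Surface area A = 4πR² = 4π(1.59×10¹⁰ m)² = 3.17690×10²¹ m².
Then P = σAT⁴ = 5.670×10⁻⁸×3.17690×10²¹×(6070.38)⁴ = 2.45×10²⁹ W.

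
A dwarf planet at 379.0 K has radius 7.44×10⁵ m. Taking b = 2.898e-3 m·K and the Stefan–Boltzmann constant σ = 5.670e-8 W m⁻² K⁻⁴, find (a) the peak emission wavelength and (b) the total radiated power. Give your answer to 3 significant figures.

(a) λ_max = b/T = 2.898×10⁻³/379.0 = 7.646×10⁻⁶ m = 7.65 μm.
Surface area A = 4πR² = 4π(7.44×10⁵ m)² = 6.95594×10¹² m².
(b) P = σAT⁴ = 5.670×10⁻⁸×6.95594×10¹²×(379.0)⁴ = 8.14×10¹⁵ W.

λ_max ≈ 7.65 μm; P ≈ 8.14×10¹⁵ W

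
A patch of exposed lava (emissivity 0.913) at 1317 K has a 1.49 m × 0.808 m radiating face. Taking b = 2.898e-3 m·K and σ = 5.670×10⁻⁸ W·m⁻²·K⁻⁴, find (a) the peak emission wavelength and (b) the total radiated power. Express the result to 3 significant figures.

(a) λ_max = b/T = 2.898×10⁻³/1317 = 2.200×10⁻⁶ m = 2.20 μm.
Area A = 1.49 × 0.808 = 1.20392 m².
(b) P = εσAT⁴ = 0.913×5.670×10⁻⁸×1.20392×(1317)⁴ = 1.87×10⁵ W.

λ_max ≈ 2.20 μm; P ≈ 1.87×10⁵ W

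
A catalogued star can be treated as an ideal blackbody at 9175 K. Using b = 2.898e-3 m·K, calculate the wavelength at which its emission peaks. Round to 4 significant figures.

λ_max ≈ 0.3159 μm

Wien's displacement law: λ_max = b/T = (2.898×10⁻³ m·K)/(9175 K) = 3.1586×10⁻⁷ m.
That is 0.3159 μm, in the ultraviolet range.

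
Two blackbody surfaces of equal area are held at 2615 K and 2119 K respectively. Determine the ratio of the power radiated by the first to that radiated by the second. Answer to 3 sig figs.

P₁/P₂ ≈ 2.32

With equal areas, P₁/P₂ = (T₁/T₂)⁴ = (2615/2119)⁴ = 2.32.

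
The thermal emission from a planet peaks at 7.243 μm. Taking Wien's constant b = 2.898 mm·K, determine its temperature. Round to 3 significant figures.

Wien's law gives T = b/λ_max = (2.898×10⁻³ m·K)/(7.243×10⁻⁶ m) = 400 K.

T ≈ 400 K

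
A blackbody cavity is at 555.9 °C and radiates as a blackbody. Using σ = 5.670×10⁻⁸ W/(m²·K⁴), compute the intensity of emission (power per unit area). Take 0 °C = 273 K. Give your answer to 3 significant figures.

I ≈ 2.68×10⁴ W/m²

T = 555.9 °C + 273 = 828.9 K.
Stefan–Boltzmann: I = σT⁴ = 5.670×10⁻⁸ × (828.9)⁴ = 2.68×10⁴ W/m².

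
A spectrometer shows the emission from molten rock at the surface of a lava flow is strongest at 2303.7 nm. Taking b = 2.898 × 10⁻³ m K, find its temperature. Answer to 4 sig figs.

Wien's law gives T = b/λ_max = (2.898×10⁻³ m·K)/(2.3037×10⁻⁶ m) = 1258 K.

T ≈ 1258 K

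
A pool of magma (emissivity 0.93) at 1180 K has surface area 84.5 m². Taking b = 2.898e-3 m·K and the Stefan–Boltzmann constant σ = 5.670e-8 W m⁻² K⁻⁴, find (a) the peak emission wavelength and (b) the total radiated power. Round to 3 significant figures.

λ_max ≈ 2.46 μm; P ≈ 8.64×10⁶ W

(a) λ_max = b/T = 2.898×10⁻³/1180 = 2.456×10⁻⁶ m = 2.46 μm.
Area A = 84.5 m².
(b) P = εσAT⁴ = 0.93×5.670×10⁻⁸×84.5×(1180)⁴ = 8.64×10⁶ W.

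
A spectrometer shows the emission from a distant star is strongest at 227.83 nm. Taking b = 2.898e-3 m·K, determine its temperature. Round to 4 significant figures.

Wien's law gives T = b/λ_max = (2.898×10⁻³ m·K)/(2.2783×10⁻⁷ m) = 1.272×10⁴ K.

T ≈ 1.272×10⁴ K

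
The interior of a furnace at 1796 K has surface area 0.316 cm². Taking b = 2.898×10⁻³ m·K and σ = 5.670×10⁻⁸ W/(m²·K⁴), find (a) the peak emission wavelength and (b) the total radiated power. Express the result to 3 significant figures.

(a) λ_max = b/T = 2.898×10⁻³/1796 = 1.614×10⁻⁶ m = 1.61 μm.
Area A = 0.316 cm² = 3.16×10⁻⁵ m².
(b) P = σAT⁴ = 5.670×10⁻⁸×3.16×10⁻⁵×(1796)⁴ = 18.6 W.

λ_max ≈ 1.61 μm; P ≈ 18.6 W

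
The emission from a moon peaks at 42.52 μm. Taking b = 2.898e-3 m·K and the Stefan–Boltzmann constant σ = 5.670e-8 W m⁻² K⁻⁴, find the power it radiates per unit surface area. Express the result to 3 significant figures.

Wien's law: T = b/λ_max = 2.898×10⁻³/4.252×10⁻⁵ = 68.1562 K.
Then I = σT⁴ = 5.670×10⁻⁸×(68.1562)⁴ = 1.22 W/m².

I ≈ 1.22 W/m²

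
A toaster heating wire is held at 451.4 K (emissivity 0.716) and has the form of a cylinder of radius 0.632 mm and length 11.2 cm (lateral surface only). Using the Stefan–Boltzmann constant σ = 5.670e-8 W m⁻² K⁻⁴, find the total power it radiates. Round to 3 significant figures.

P ≈ 0.750 W

Lateral area A = 2πrL = 2π×6.32×10⁻⁴×0.112 = 4.44749×10⁻⁴ m².
P = εσAT⁴ = 0.716 × 5.670×10⁻⁸ × 4.44749×10⁻⁴ × (451.4)⁴ = 0.750 W.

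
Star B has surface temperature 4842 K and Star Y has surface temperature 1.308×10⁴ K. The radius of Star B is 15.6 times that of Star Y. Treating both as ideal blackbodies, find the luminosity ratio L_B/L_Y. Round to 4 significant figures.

L_B/L_Y ≈ 4.570

L ∝ R²T⁴, so L_B/L_Y = (R_B/R_Y)²(T_B/T_Y)⁴ = (15.6)² × (4842/1.308×10⁴)⁴ = 243.36 × 0.0187788 = 4.570.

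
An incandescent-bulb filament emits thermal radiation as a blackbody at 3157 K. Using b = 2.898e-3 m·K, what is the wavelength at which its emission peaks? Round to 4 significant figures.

λ_max ≈ 0.9180 μm

Wien's displacement law: λ_max = b/T = (2.898×10⁻³ m·K)/(3157 K) = 9.1796×10⁻⁷ m.
That is 0.9180 μm, in the infrared range.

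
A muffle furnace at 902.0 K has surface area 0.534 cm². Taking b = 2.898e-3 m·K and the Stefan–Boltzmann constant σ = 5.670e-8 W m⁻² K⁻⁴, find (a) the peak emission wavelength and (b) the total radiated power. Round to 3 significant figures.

(a) λ_max = b/T = 2.898×10⁻³/902.0 = 3.213×10⁻⁶ m = 3.21 μm.
Area A = 0.534 cm² = 5.34×10⁻⁵ m².
(b) P = σAT⁴ = 5.670×10⁻⁸×5.34×10⁻⁵×(902.0)⁴ = 2.00 W.

λ_max ≈ 3.21 μm; P ≈ 2.00 W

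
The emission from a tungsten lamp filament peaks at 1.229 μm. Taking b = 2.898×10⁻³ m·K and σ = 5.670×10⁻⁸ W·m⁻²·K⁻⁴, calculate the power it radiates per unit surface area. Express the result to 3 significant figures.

Wien's law: T = b/λ_max = 2.898×10⁻³/1.229×10⁻⁶ = 2358.01 K.
Then I = σT⁴ = 5.670×10⁻⁸×(2358.01)⁴ = 1.75×10⁶ W/m².

I ≈ 1.75×10⁶ W/m²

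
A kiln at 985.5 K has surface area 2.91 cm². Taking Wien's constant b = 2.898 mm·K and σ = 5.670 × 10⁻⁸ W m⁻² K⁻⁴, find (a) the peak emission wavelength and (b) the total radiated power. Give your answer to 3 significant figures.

λ_max ≈ 2.94 μm; P ≈ 15.6 W

(a) λ_max = b/T = 2.898×10⁻³/985.5 = 2.941×10⁻⁶ m = 2.94 μm.
Area A = 2.91 cm² = 2.91×10⁻⁴ m².
(b) P = σAT⁴ = 5.670×10⁻⁸×2.91×10⁻⁴×(985.5)⁴ = 15.6 W.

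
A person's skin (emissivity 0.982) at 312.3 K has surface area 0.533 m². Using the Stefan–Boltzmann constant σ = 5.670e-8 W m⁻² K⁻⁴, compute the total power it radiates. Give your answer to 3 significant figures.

P ≈ 282 W

Area A = 0.533 m².
P = εσAT⁴ = 0.982 × 5.670×10⁻⁸ × 0.533 × (312.3)⁴ = 282 W.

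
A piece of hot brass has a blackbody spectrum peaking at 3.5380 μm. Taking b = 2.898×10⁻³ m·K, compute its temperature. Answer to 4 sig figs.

Wien's law gives T = b/λ_max = (2.898×10⁻³ m·K)/(3.5380×10⁻⁶ m) = 819.1 K.

T ≈ 819.1 K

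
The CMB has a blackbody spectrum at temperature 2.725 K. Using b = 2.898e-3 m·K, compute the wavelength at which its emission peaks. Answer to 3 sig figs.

λ_max ≈ 1.06 mm

Wien's displacement law: λ_max = b/T = (2.898×10⁻³ m·K)/(2.725 K) = 1.063×10⁻³ m.
That is 1.06 mm, in the microwave range.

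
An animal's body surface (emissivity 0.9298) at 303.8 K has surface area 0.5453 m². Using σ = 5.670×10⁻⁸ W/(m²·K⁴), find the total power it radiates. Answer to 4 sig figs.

Area A = 0.5453 m².
P = εσAT⁴ = 0.9298 × 5.670×10⁻⁸ × 0.5453 × (303.8)⁴ = 244.9 W.

P ≈ 244.9 W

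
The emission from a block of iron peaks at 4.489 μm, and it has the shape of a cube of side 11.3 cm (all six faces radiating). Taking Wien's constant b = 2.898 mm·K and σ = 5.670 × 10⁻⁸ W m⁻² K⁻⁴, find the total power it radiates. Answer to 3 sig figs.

Wien's law: T = b/λ_max = 2.898×10⁻³/4.489×10⁻⁶ = 645.578 K.
Area A = 6s² = 6×(0.113 m)² = 0.076614 m².
Then P = σAT⁴ = 5.670×10⁻⁸×0.076614×(645.578)⁴ = 755 W.

P ≈ 755 W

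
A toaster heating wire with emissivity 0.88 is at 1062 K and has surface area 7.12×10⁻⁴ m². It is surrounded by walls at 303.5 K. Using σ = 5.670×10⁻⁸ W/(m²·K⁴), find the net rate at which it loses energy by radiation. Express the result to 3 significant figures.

Net loss ≈ 44.9 W

Area A = 7.12×10⁻⁴ m².
Net radiated power P_net = εσA(T⁴ − T₀⁴) = 0.88×5.670×10⁻⁸×7.12×10⁻⁴×(1062⁴ − 303.5⁴).
T⁴ − T₀⁴ = 1.27203×10¹² − 8.48467×10⁹ = 1.26355×10¹² K⁴, so P_net = 44.9 W.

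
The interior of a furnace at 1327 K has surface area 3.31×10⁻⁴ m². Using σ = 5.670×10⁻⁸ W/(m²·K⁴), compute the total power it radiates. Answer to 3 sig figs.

P ≈ 58.2 W

Area A = 3.31×10⁻⁴ m².
P = σAT⁴ = 5.670×10⁻⁸ × 3.31×10⁻⁴ × (1327)⁴ = 58.2 W.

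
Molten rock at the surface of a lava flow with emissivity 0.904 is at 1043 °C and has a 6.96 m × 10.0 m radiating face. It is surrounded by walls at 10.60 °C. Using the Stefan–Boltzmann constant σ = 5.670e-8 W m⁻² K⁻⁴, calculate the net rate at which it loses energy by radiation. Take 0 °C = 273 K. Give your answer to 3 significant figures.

T = 1043 °C + 273 = 1316 K.
Surroundings: T = 10.60 °C + 273 = 283.60 K.
Area A = 6.96 × 10.0 = 69.6 m².
Net radiated power P_net = εσA(T⁴ − T₀⁴) = 0.904×5.670×10⁻⁸×69.6×(1316⁴ − 283.60⁴).
T⁴ − T₀⁴ = 2.99933×10¹² − 6.46882×10⁹ = 2.99286×10¹² K⁴, so P_net = 1.07×10⁷ W.

Net loss ≈ 1.07×10⁷ W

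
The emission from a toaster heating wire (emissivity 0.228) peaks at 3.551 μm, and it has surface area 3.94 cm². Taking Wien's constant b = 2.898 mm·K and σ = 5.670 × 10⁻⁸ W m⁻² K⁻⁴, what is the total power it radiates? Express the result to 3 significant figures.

P ≈ 2.26 W

Wien's law: T = b/λ_max = 2.898×10⁻³/3.551×10⁻⁶ = 816.108 K.
Area A = 3.94 cm² = 3.94×10⁻⁴ m².
Then P = εσAT⁴ = 0.228×5.670×10⁻⁸×3.94×10⁻⁴×(816.108)⁴ = 2.26 W.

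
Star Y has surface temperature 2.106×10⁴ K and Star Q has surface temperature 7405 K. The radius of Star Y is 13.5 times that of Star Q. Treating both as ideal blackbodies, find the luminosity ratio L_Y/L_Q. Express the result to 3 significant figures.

L_Y/L_Q ≈ 1.19×10⁴

L ∝ R²T⁴, so L_Y/L_Q = (R_Y/R_Q)²(T_Y/T_Q)⁴ = (13.5)² × (2.106×10⁴/7405)⁴ = 182.25 × 65.4234 = 1.19×10⁴.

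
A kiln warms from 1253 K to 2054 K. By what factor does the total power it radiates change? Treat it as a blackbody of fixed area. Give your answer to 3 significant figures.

P₂/P₁ ≈ 7.22

P ∝ T⁴, so P₂/P₁ = (T₂/T₁)⁴ = (2054/1253)⁴ = (1.63927)⁴ = 7.22.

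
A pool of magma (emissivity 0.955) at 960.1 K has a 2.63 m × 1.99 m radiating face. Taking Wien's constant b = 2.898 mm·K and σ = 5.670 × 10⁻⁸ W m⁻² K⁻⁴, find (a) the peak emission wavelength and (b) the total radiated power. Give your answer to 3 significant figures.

λ_max ≈ 3.02 μm; P ≈ 2.41×10⁵ W

(a) λ_max = b/T = 2.898×10⁻³/960.1 = 3.018×10⁻⁶ m = 3.02 μm.
Area A = 2.63 × 1.99 = 5.2337 m².
(b) P = εσAT⁴ = 0.955×5.670×10⁻⁸×5.2337×(960.1)⁴ = 2.41×10⁵ W.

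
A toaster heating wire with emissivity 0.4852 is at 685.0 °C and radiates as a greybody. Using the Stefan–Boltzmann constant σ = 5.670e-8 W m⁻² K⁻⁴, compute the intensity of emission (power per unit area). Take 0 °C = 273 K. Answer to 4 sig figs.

T = 685.0 °C + 273 = 958.0 K.
Stefan–Boltzmann: I = εσT⁴ = 0.4852 × 5.670×10⁻⁸ × (958.0)⁴ = 2.317×10⁴ W/m².

I ≈ 2.317×10⁴ W/m²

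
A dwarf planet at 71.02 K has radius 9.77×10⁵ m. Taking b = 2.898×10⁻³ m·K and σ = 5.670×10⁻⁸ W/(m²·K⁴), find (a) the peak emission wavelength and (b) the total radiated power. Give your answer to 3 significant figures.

(a) λ_max = b/T = 2.898×10⁻³/71.02 = 4.081×10⁻⁵ m = 40.8 μm.
Surface area A = 4πR² = 4π(9.77×10⁵ m)² = 1.19950×10¹³ m².
(b) P = σAT⁴ = 5.670×10⁻⁸×1.19950×10¹³×(71.02)⁴ = 1.73×10¹³ W.

λ_max ≈ 40.8 μm; P ≈ 1.73×10¹³ W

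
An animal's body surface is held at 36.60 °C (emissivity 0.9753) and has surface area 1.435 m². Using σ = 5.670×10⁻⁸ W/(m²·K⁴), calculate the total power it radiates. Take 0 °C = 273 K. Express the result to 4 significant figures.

P ≈ 729.1 W

T = 36.60 °C + 273 = 309.60 K.
Area A = 1.435 m².
P = εσAT⁴ = 0.9753 × 5.670×10⁻⁸ × 1.435 × (309.60)⁴ = 729.1 W.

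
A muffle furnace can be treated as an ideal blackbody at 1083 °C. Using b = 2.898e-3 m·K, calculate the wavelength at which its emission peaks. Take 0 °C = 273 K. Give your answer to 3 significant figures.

T = 1083 °C + 273 = 1356 K.
Wien's displacement law: λ_max = b/T = (2.898×10⁻³ m·K)/(1356 K) = 2.137×10⁻⁶ m.
That is 2.14×10³ nm, in the infrared range.

λ_max ≈ 2.14×10³ nm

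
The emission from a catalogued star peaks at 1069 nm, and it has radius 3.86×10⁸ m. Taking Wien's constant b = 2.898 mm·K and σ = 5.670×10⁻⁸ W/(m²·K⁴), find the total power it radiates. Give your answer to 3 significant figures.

P ≈ 5.73×10²⁴ W

Wien's law: T = b/λ_max = 2.898×10⁻³/1.069×10⁻⁶ = 2710.94 K.
Surface area A = 4πR² = 4π(3.86×10⁸ m)² = 1.87234×10¹⁸ m².
Then P = σAT⁴ = 5.670×10⁻⁸×1.87234×10¹⁸×(2710.94)⁴ = 5.73×10²⁴ W.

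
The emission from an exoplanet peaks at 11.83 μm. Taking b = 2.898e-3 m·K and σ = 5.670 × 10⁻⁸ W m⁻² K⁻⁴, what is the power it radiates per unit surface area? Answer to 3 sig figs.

I ≈ 204 W/m²

Wien's law: T = b/λ_max = 2.898×10⁻³/1.183×10⁻⁵ = 244.970 K.
Then I = σT⁴ = 5.670×10⁻⁸×(244.970)⁴ = 204 W/m².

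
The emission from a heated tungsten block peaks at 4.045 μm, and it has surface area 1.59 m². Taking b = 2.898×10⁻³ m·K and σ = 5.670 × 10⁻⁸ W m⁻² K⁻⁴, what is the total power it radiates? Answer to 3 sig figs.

P ≈ 2.38×10⁴ W

Wien's law: T = b/λ_max = 2.898×10⁻³/4.045×10⁻⁶ = 716.440 K.
Area A = 1.59 m².
Then P = σAT⁴ = 5.670×10⁻⁸×1.59×(716.440)⁴ = 2.38×10⁴ W.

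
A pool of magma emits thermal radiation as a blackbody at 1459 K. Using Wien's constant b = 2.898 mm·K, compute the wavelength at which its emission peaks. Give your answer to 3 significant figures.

λ_max ≈ 1.99 μm

Wien's displacement law: λ_max = b/T = (2.898×10⁻³ m·K)/(1459 K) = 1.986×10⁻⁶ m.
That is 1.99 μm, in the infrared range.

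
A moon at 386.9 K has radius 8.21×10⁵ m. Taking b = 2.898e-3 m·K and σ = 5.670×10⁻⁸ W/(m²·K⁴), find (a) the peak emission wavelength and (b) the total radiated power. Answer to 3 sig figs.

(a) λ_max = b/T = 2.898×10⁻³/386.9 = 7.490×10⁻⁶ m = 7.49 μm.
Surface area A = 4πR² = 4π(8.21×10⁵ m)² = 8.47025×10¹² m².
(b) P = σAT⁴ = 5.670×10⁻⁸×8.47025×10¹²×(386.9)⁴ = 1.08×10¹⁶ W.

λ_max ≈ 7.49 μm; P ≈ 1.08×10¹⁶ W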